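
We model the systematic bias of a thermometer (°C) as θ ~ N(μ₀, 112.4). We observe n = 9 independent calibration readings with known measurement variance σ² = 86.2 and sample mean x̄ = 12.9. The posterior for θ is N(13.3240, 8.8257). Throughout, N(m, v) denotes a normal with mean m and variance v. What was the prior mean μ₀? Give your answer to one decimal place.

μ₀ = 18.3

With known observation variance, the Normal–Normal posterior has precision τ_n = τ₀ + n/σ² and mean μ_n = (τ₀μ₀ + (n/σ²)x̄)/τ_n.
Here τ₀ = 1/112.4 = 0.008897 and τ_data = 9/86.2 = 0.104408, so τ_n = 0.113305.
Rearranging for μ₀: μ₀ = (μ_n·τ_n − τ_data·x̄)/τ₀ = (13.3240·0.113305 − 0.104408·12.9) / 0.008897 = 0.162813/0.008897 ≈ 18.3.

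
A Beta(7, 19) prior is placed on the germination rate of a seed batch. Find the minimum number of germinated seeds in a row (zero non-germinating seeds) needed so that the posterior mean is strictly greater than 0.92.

After k germinated seeds and 0 non-germinating seeds the posterior is Beta(7+k, 19), with mean (7+k)/(7+19+k).
Set (7+k)/(26+k) > 0.92 and solve: k > (0.92·26 − 7)/(1 − 0.92) = 211.500.
The smallest integer exceeding 211.500 is 212.

k = 212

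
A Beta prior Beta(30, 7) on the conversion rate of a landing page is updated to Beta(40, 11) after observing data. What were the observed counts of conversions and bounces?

10 conversions and 4 bounces

Under Beta–binomial conjugacy the posterior parameters are (a+s, b+f).
So s = 40 − 30 = 10 and f = 11 − 7 = 4.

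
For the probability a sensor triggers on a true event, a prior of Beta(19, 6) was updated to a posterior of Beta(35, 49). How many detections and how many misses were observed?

A Beta(a, b) prior with s successes and f failures in binomial data gives a Beta(a+s, b+f) posterior.
Match parameters: s=35−19=16, f=49−6=43.

16 detections and 43 misses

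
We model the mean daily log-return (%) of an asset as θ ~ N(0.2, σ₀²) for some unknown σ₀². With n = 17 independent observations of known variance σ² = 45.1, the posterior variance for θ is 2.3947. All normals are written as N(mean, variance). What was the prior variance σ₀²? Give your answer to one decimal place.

σ₀² = 24.6

Posterior precision equals prior precision plus data precision: 1/σ_n² = 1/σ₀² + n/σ².
So 1/σ₀² = 1/2.3947 − 17/45.1 = 0.417589 − 0.376940 = 0.040649.
Hence σ₀² = 1/0.040649 ≈ 24.6.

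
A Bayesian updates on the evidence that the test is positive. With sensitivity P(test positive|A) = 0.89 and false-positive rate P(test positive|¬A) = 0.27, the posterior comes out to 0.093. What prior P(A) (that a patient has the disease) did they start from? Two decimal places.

In odds form, posterior odds = prior odds × likelihood ratio, so prior odds = posterior odds ÷ LR.
Posterior odds = 0.093/(1−0.093) = 0.1025. LR = 0.89/0.27 = 3.2963.
Prior odds = 0.1025/3.2963 = 0.0311, so P(A) = 0.0311/(1+0.0311) ≈ 0.03.

P(A) = 0.03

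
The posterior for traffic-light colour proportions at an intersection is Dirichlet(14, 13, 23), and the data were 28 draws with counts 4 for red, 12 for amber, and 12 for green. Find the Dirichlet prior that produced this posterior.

Dirichlet(10, 1, 11)

For a Dirichlet(α) prior with multinomial counts c, the posterior is Dirichlet(α + c) componentwise.
Subtract each count from the matching posterior parameter: 14−4=10, 13−12=1, 23−12=11.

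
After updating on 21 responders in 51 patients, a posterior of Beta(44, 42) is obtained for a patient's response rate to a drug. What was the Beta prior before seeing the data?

Beta is conjugate to the binomial likelihood: posterior = Beta(a+s, b+f).
Subtract the data counts: 44−21=23, 42−30=12.

Beta(23, 12)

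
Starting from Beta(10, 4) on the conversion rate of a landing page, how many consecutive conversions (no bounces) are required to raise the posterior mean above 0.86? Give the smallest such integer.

After k conversions and 0 bounces the posterior is Beta(10+k, 4), with mean (10+k)/(10+4+k).
Set (10+k)/(14+k) > 0.86 and solve: k > (0.86·14 − 10)/(1 − 0.86) = 14.571.
The smallest integer exceeding 14.571 is 15, and checking k=15: (25)/(29) = 0.8621 > 0.86.

k = 15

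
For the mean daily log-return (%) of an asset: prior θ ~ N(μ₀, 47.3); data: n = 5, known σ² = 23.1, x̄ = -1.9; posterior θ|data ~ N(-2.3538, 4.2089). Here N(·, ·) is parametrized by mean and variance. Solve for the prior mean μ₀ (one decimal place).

With known observation variance, the Normal–Normal posterior has precision τ_n = τ₀ + n/σ² and mean μ_n = (τ₀μ₀ + (n/σ²)x̄)/τ_n.
Here τ₀ = 1/47.3 = 0.021142 and τ_data = 5/23.1 = 0.216450, so τ_n = 0.237592.
Rearranging for μ₀: μ₀ = (μ_n·τ_n − τ_data·x̄)/τ₀ = (-2.3538·0.237592 − 0.216450·-1.9) / 0.021142 = -0.147989/0.021142 ≈ -7.0.

μ₀ = -7.0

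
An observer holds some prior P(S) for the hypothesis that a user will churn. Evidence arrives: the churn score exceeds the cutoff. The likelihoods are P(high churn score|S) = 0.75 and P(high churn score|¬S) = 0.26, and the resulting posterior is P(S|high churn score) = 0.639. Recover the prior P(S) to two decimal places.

P(S) = 0.38

Bayes' rule in odds form gives O(S|E) = O(S)·[P(E|S)/P(E|¬S)], hence O(S) = O(S|E)/LR.
Posterior odds = 0.639/(1−0.639) = 1.7701. LR = 0.75/0.26 = 2.8846.
Prior odds = 1.7701/2.8846 = 0.6136, so P(S) = 0.6136/(1+0.6136) ≈ 0.38.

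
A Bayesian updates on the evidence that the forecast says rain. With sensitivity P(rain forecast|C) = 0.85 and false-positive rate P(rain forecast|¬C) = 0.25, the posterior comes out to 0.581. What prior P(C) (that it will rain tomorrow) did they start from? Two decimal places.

In odds form, posterior odds = prior odds × likelihood ratio, so prior odds = posterior odds ÷ LR.
Posterior odds = 0.581/(1−0.581) = 1.3866. LR = 0.85/0.25 = 3.4000.
Prior odds = 1.3866/3.4000 = 0.4078, so P(C) = 0.4078/(1+0.4078) ≈ 0.29.

P(C) = 0.29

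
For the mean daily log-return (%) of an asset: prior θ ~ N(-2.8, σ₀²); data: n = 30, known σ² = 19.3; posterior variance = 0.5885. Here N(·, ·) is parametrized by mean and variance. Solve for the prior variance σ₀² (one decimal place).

σ₀² = 6.9

Posterior precision equals prior precision plus data precision: 1/σ_n² = 1/σ₀² + n/σ².
So 1/σ₀² = 1/0.5885 − 30/19.3 = 1.699235 − 1.554404 = 0.144831.
Hence σ₀² = 1/0.144831 ≈ 6.9.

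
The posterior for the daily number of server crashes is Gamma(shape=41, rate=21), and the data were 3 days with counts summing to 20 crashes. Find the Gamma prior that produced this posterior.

Gamma(shape=21, rate=18)

Gamma–Poisson conjugacy: posterior shape = α + Σxᵢ, posterior rate = β + n.
So α = 41 − 20 = 21 and β = 21 − 3 = 18.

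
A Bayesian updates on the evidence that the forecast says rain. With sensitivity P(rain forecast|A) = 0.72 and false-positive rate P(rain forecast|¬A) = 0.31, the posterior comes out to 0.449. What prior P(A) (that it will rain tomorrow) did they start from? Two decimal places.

In odds form, posterior odds = prior odds × likelihood ratio, so prior odds = posterior odds ÷ LR.
Posterior odds = 0.449/(1−0.449) = 0.8149. LR = 0.72/0.31 = 2.3226.
Prior odds = 0.8149/2.3226 = 0.3509, so P(A) = 0.3509/(1+0.3509) ≈ 0.26.

P(A) = 0.26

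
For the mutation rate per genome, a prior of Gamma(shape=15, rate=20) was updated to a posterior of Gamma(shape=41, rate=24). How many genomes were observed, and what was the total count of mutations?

n = 4 genomes with total 26 mutations

Gamma–Poisson conjugacy: posterior shape = α + Σxᵢ, posterior rate = β + n.
Matching: Σxᵢ = 41 − 15 = 26 and n = 24 − 20 = 4.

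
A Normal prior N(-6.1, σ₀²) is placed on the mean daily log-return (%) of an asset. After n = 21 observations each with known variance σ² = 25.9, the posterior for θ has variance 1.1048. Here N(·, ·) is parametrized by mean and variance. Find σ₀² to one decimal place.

Posterior precision equals prior precision plus data precision: 1/σ_n² = 1/σ₀² + n/σ².
So 1/σ₀² = 1/1.1048 − 21/25.9 = 0.905141 − 0.810811 = 0.094330.
Hence σ₀² = 1/0.094330 ≈ 10.6.

σ₀² = 10.6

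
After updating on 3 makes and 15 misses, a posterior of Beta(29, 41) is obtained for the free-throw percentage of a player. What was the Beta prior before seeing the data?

Beta(26, 26)

Under Beta–binomial conjugacy the posterior parameters are (a+s, b+f).
Subtract the data counts: 29−3=26, 41−15=26.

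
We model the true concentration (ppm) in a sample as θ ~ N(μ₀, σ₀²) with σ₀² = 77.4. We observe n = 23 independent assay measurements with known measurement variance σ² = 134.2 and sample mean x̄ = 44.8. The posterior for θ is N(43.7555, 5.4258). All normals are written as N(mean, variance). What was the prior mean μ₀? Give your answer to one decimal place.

μ₀ = 29.9

With known observation variance, the Normal–Normal posterior has precision τ_n = τ₀ + n/σ² and mean μ_n = (τ₀μ₀ + (n/σ²)x̄)/τ_n.
Here τ₀ = 1/77.4 = 0.012920 and τ_data = 23/134.2 = 0.171386, so τ_n = 0.184306.
Rearranging for μ₀: μ₀ = (μ_n·τ_n − τ_data·x̄)/τ₀ = (43.7555·0.184306 − 0.171386·44.8) / 0.012920 = 0.386308/0.012920 ≈ 29.9.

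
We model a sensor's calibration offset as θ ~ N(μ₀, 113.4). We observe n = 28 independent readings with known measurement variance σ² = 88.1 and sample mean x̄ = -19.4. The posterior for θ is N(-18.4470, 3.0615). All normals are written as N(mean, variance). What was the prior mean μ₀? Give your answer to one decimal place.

μ₀ = 15.9

The posterior mean is a precision-weighted average: μ_n = (τ₀μ₀ + τ_data·x̄)/(τ₀+τ_data), with τ₀=1/σ₀² and τ_data=n/σ².
Here τ₀ = 1/113.4 = 0.008818 and τ_data = 28/88.1 = 0.317821, so τ_n = 0.326639.
Rearranging for μ₀: μ₀ = (μ_n·τ_n − τ_data·x̄)/τ₀ = (-18.4470·0.326639 − 0.317821·-19.4) / 0.008818 = 0.140218/0.008818 ≈ 15.9.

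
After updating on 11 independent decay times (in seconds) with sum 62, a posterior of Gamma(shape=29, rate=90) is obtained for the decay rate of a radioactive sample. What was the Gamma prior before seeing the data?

Gamma–exponential conjugacy: posterior shape = α + n, posterior rate = β + Σtᵢ.
So α = 29 − 11 = 18 and β = 90 − 62 = 28.

Gamma(shape=18, rate=28)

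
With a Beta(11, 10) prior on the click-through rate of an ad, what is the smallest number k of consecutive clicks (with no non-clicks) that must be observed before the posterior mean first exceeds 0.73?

After k clicks and 0 non-clicks the posterior is Beta(11+k, 10), with mean (11+k)/(11+10+k).
Set (11+k)/(21+k) > 0.73 and solve: k > (0.73·21 − 11)/(1 − 0.73) = 16.037.
The smallest integer exceeding 16.037 is 17, and checking k=17: (28)/(38) = 0.7368 > 0.73.

k = 17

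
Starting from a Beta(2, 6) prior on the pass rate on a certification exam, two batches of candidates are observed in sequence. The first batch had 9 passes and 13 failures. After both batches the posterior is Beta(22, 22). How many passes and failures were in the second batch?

11 passes and 3 failures

Sequential conjugate updates are equivalent to a single update on the pooled data, so total successes = posterior α − prior α and total failures = posterior β − prior β.
Total across both batches: 22−2=20 passes, 22−6=16 failures.
Subtract the first batch: 20−9=11 passes and 16−13=3 failures.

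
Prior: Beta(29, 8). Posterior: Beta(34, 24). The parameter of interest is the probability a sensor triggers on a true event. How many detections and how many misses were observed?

Under Beta–binomial conjugacy the posterior parameters are (a+s, b+f).
Match parameters: s=34−29=5, f=24−8=16.

5 detections and 16 misses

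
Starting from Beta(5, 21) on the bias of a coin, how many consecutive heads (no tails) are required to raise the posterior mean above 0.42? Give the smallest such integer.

After k heads and 0 tails the posterior is Beta(5+k, 21), with mean (5+k)/(5+21+k).
Set (5+k)/(26+k) > 0.42 and solve: k > (0.42·26 − 5)/(1 − 0.42) = 10.207.
The smallest integer exceeding 10.207 is 11.

k = 11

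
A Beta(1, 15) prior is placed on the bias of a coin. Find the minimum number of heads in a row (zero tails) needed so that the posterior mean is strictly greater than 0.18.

After k heads and 0 tails the posterior is Beta(1+k, 15), with mean (1+k)/(1+15+k).
Set (1+k)/(16+k) > 0.18 and solve: k > (0.18·16 − 1)/(1 − 0.18) = 2.293.
The smallest integer exceeding 2.293 is 3.

k = 3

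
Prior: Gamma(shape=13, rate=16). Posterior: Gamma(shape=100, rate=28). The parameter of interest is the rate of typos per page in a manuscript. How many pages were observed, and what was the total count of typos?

Gamma–Poisson conjugacy: posterior shape = α + Σxᵢ, posterior rate = β + n.
Matching: Σxᵢ = 100 − 13 = 87 and n = 28 − 16 = 12.

n = 12 pages with total 87 typos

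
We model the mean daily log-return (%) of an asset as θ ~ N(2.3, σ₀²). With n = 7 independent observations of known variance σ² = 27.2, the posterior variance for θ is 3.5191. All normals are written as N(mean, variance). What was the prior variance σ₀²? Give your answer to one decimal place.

For the Normal–Normal model with known σ², precisions add: τ_n = τ₀ + n/σ².
So 1/σ₀² = 1/3.5191 − 7/27.2 = 0.284164 − 0.257353 = 0.026811.
Hence σ₀² = 1/0.026811 ≈ 37.3.

σ₀² = 37.3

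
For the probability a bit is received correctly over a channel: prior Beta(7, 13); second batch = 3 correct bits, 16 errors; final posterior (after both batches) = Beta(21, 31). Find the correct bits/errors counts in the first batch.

11 correct bits and 2 errors

Because Beta–binomial updating is additive in the counts, the combined data contributed (α_post−α_prior, β_post−β_prior) successes and failures.
Total across both batches: 21−7=14 correct bits, 31−13=18 errors.
Subtract the second batch: 14−3=11 correct bits and 18−16=2 errors.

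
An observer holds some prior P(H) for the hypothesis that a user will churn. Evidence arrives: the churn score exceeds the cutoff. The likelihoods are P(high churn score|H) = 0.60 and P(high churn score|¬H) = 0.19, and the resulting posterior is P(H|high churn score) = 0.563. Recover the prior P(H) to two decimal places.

P(H) = 0.29

In odds form, posterior odds = prior odds × likelihood ratio, so prior odds = posterior odds ÷ LR.
Posterior odds = 0.563/(1−0.563) = 1.2883. LR = 0.60/0.19 = 3.1579.
Prior odds = 1.2883/3.1579 = 0.4080, so P(H) = 0.4080/(1+0.4080) ≈ 0.29.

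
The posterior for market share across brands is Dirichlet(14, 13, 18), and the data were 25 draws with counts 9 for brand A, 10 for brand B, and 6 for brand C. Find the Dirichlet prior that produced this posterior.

Dirichlet(5, 3, 12)

For a Dirichlet(α) prior with multinomial counts c, the posterior is Dirichlet(α + c) componentwise.
Subtract each count from the matching posterior parameter: 14−9=5, 13−10=3, 18−6=12.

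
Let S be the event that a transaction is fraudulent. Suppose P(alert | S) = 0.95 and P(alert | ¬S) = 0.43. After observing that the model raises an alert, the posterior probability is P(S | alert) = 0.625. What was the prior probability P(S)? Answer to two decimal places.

Bayes' rule in odds form gives O(S|E) = O(S)·[P(E|S)/P(E|¬S)], hence O(S) = O(S|E)/LR.
Posterior odds = 0.625/(1−0.625) = 1.6667. LR = 0.95/0.43 = 2.2093.
Prior odds = 1.6667/2.2093 = 0.7544, so P(S) = 0.7544/(1+0.7544) ≈ 0.43.

P(S) = 0.43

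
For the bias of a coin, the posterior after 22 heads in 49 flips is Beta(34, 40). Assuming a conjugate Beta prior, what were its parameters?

Under Beta–binomial conjugacy the posterior parameters are (a+s, b+f).
Subtract the data counts: 34−22=12, 40−27=13.

Beta(12, 13)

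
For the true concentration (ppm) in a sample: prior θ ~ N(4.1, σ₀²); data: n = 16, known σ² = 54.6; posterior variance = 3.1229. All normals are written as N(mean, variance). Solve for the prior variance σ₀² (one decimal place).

For the Normal–Normal model with known σ², precisions add: τ_n = τ₀ + n/σ².
So 1/σ₀² = 1/3.1229 − 16/54.6 = 0.320215 − 0.293040 = 0.027175.
Hence σ₀² = 1/0.027175 ≈ 36.8.

σ₀² = 36.8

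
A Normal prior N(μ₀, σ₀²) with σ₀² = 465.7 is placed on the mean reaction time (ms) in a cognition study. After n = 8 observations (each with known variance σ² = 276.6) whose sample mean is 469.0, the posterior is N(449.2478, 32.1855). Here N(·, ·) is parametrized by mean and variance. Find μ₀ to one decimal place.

μ₀ = 183.2

The posterior mean is a precision-weighted average: μ_n = (τ₀μ₀ + τ_data·x̄)/(τ₀+τ_data), with τ₀=1/σ₀² and τ_data=n/σ².
Here τ₀ = 1/465.7 = 0.002147 and τ_data = 8/276.6 = 0.028923, so τ_n = 0.031070.
Rearranging for μ₀: μ₀ = (μ_n·τ_n − τ_data·x̄)/τ₀ = (449.2478·0.031070 − 0.028923·469.0) / 0.002147 = 0.393242/0.002147 ≈ 183.2.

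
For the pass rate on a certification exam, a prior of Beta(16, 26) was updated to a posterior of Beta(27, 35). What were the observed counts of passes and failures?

11 passes and 9 failures

A Beta(a, b) prior with s successes and f failures in binomial data gives a Beta(a+s, b+f) posterior.
So s = 27 − 16 = 11 and f = 35 − 26 = 9.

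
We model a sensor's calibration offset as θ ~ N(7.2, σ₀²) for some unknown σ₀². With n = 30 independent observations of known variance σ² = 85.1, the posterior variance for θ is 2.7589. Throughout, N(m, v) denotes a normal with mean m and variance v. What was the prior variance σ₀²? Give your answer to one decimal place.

σ₀² = 100.6

Posterior precision equals prior precision plus data precision: 1/σ_n² = 1/σ₀² + n/σ².
So 1/σ₀² = 1/2.7589 − 30/85.1 = 0.362463 − 0.352526 = 0.009937.
Hence σ₀² = 1/0.009937 ≈ 100.6.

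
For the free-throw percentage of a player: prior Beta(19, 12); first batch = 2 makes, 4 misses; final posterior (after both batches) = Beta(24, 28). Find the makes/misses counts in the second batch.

3 makes and 12 misses

Because Beta–binomial updating is additive in the counts, the combined data contributed (α_post−α_prior, β_post−β_prior) successes and failures.
Total across both batches: 24−19=5 makes, 28−12=16 misses.
Subtract the first batch: 5−2=3 makes and 16−4=12 misses.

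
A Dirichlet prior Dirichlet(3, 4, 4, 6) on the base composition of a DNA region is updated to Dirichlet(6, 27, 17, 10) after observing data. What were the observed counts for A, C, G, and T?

counts (3, 23, 13, 4)

For a Dirichlet(α) prior with multinomial counts c, the posterior is Dirichlet(α + c) componentwise.
Counts are posterior − prior componentwise: 6−3=3, 27−4=23, 17−4=13, 10−6=4.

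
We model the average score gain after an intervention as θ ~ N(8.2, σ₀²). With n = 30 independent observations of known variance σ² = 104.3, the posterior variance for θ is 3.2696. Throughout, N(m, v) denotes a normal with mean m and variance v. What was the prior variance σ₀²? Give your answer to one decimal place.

For the Normal–Normal model with known σ², precisions add: τ_n = τ₀ + n/σ².
So 1/σ₀² = 1/3.2696 − 30/104.3 = 0.305848 − 0.287632 = 0.018216.
Hence σ₀² = 1/0.018216 ≈ 54.9.

σ₀² = 54.9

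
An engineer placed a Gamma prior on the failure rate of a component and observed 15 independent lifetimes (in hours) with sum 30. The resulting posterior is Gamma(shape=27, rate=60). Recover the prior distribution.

Gamma(shape=12, rate=30)

For an exponential likelihood with a Gamma(α, β) prior on the rate, n observations with total T give posterior Gamma(α+n, β+T).
So α = 27 − 15 = 12 and β = 60 − 30 = 30.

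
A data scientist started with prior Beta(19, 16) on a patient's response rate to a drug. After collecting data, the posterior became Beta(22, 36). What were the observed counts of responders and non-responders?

Beta is conjugate to the binomial likelihood: posterior = Beta(a+s, b+f).
Match parameters: s=22−19=3, f=36−16=20.

3 responders and 20 non-responders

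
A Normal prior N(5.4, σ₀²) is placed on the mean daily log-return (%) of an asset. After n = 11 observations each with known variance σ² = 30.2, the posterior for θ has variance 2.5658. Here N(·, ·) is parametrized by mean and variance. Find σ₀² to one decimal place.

σ₀² = 39.2

Posterior precision equals prior precision plus data precision: 1/σ_n² = 1/σ₀² + n/σ².
So 1/σ₀² = 1/2.5658 − 11/30.2 = 0.389742 − 0.364238 = 0.025504.
Hence σ₀² = 1/0.025504 ≈ 39.2.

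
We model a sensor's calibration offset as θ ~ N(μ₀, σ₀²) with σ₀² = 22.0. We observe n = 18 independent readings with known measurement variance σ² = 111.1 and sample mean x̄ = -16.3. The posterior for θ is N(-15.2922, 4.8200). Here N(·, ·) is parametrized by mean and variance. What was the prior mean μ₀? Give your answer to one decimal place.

μ₀ = -11.7

With known observation variance, the Normal–Normal posterior has precision τ_n = τ₀ + n/σ² and mean μ_n = (τ₀μ₀ + (n/σ²)x̄)/τ_n.
Here τ₀ = 1/22.0 = 0.045455 and τ_data = 18/111.1 = 0.162016, so τ_n = 0.207471.
Rearranging for μ₀: μ₀ = (μ_n·τ_n − τ_data·x̄)/τ₀ = (-15.2922·0.207471 − 0.162016·-16.3) / 0.045455 = -0.531827/0.045455 ≈ -11.7.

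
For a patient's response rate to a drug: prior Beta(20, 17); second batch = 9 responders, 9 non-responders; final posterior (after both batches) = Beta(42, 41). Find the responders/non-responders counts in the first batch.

13 responders and 15 non-responders

Because Beta–binomial updating is additive in the counts, the combined data contributed (α_post−α_prior, β_post−β_prior) successes and failures.
Total across both batches: 42−20=22 responders, 41−17=24 non-responders.
Subtract the second batch: 22−9=13 responders and 24−9=15 non-responders.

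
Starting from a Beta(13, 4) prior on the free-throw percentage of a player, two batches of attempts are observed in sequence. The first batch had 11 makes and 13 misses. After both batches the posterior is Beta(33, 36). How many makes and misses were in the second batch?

9 makes and 19 misses

Because Beta–binomial updating is additive in the counts, the combined data contributed (α_post−α_prior, β_post−β_prior) successes and failures.
Total across both batches: 33−13=20 makes, 36−4=32 misses.
Subtract the first batch: 20−11=9 makes and 32−13=19 misses.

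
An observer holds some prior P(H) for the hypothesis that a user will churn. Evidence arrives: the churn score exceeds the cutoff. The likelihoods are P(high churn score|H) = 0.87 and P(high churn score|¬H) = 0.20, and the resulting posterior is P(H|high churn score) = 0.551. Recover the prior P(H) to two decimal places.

P(H) = 0.22

In odds form, posterior odds = prior odds × likelihood ratio, so prior odds = posterior odds ÷ LR.
Posterior odds = 0.551/(1−0.551) = 1.2272. LR = 0.87/0.20 = 4.3500.
Prior odds = 1.2272/4.3500 = 0.2821, so P(H) = 0.2821/(1+0.2821) ≈ 0.22.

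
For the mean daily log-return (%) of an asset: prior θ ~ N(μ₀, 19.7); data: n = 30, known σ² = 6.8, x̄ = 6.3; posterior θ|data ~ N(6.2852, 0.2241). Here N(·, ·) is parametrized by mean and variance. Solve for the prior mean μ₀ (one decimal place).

μ₀ = 5.0

With known observation variance, the Normal–Normal posterior has precision τ_n = τ₀ + n/σ² and mean μ_n = (τ₀μ₀ + (n/σ²)x̄)/τ_n.
Here τ₀ = 1/19.7 = 0.050761 and τ_data = 30/6.8 = 4.411765, so τ_n = 4.462526.
Rearranging for μ₀: μ₀ = (μ_n·τ_n − τ_data·x̄)/τ₀ = (6.2852·4.462526 − 4.411765·6.3) / 0.050761 = 0.253749/0.050761 ≈ 5.0.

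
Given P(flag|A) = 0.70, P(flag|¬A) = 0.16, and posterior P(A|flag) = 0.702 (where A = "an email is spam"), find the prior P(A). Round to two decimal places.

Bayes' rule in odds form gives O(A|E) = O(A)·[P(E|A)/P(E|¬A)], hence O(A) = O(A|E)/LR.
Posterior odds = 0.702/(1−0.702) = 2.3557. LR = 0.70/0.16 = 4.3750.
Prior odds = 2.3557/4.3750 = 0.5384, so P(A) = 0.5384/(1+0.5384) ≈ 0.35.

P(A) = 0.35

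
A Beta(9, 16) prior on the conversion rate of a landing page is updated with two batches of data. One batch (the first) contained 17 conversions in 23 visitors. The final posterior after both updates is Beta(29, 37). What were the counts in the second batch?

3 conversions and 15 bounces

Sequential conjugate updates are equivalent to a single update on the pooled data, so total successes = posterior α − prior α and total failures = posterior β − prior β.
Total across both batches: 29−9=20 conversions, 37−16=21 bounces.
Subtract the first batch: 20−17=3 conversions and 21−6=15 bounces.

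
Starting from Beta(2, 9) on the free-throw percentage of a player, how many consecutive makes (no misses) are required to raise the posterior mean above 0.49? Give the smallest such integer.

k = 7

After k makes and 0 misses the posterior is Beta(2+k, 9), with mean (2+k)/(2+9+k).
Set (2+k)/(11+k) > 0.49 and solve: k > (0.49·11 − 2)/(1 − 0.49) = 6.647.
The smallest integer exceeding 6.647 is 7, and checking k=7: (9)/(18) = 0.5000 > 0.49.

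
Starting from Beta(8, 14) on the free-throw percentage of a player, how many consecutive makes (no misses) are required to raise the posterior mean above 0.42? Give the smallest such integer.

After k makes and 0 misses the posterior is Beta(8+k, 14), with mean (8+k)/(8+14+k).
Set (8+k)/(22+k) > 0.42 and solve: k > (0.42·22 − 8)/(1 − 0.42) = 2.138.
The smallest integer exceeding 2.138 is 3.

k = 3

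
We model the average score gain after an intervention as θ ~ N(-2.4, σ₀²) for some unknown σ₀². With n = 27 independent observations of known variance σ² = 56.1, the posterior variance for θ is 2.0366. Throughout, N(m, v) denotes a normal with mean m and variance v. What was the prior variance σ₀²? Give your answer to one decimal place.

σ₀² = 102.8

Posterior precision equals prior precision plus data precision: 1/σ_n² = 1/σ₀² + n/σ².
So 1/σ₀² = 1/2.0366 − 27/56.1 = 0.491014 − 0.481283 = 0.009731.
Hence σ₀² = 1/0.009731 ≈ 102.8.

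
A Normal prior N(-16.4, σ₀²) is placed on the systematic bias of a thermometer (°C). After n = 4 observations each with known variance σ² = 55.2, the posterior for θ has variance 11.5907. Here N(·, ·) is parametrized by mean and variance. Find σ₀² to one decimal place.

For the Normal–Normal model with known σ², precisions add: τ_n = τ₀ + n/σ².
So 1/σ₀² = 1/11.5907 − 4/55.2 = 0.086276 − 0.072464 = 0.013812.
Hence σ₀² = 1/0.013812 ≈ 72.4.

σ₀² = 72.4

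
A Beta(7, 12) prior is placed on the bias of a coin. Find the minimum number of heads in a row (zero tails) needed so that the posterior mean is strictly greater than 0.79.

After k heads and 0 tails the posterior is Beta(7+k, 12), with mean (7+k)/(7+12+k).
Set (7+k)/(19+k) > 0.79 and solve: k > (0.79·19 − 7)/(1 − 0.79) = 38.143.
The smallest integer exceeding 38.143 is 39, and checking k=39: (46)/(58) = 0.7931 > 0.79.

k = 39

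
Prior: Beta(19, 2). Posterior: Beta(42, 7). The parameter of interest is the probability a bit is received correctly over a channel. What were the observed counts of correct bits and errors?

Under Beta–binomial conjugacy the posterior parameters are (α+s, β+f).
So s = 42 − 19 = 23 and f = 7 − 2 = 5.

23 correct bits and 5 errors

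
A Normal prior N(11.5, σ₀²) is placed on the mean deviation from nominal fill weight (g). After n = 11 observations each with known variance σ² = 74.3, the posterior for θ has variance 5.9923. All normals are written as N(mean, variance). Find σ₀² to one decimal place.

σ₀² = 53.1

Posterior precision equals prior precision plus data precision: 1/σ_n² = 1/σ₀² + n/σ².
So 1/σ₀² = 1/5.9923 − 11/74.3 = 0.166881 − 0.148048 = 0.018833.
Hence σ₀² = 1/0.018833 ≈ 53.1.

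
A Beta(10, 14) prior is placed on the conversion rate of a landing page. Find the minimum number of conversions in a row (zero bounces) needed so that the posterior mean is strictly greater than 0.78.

k = 40

After k conversions and 0 bounces the posterior is Beta(10+k, 14), with mean (10+k)/(10+14+k).
Set (10+k)/(24+k) > 0.78 and solve: k > (0.78·24 − 10)/(1 − 0.78) = 39.636.
The smallest integer exceeding 39.636 is 40, and checking k=40: (50)/(64) = 0.7812 > 0.78.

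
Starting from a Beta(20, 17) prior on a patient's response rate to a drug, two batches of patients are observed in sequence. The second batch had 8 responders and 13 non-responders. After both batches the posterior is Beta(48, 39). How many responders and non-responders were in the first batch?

Because Beta–binomial updating is additive in the counts, the combined data contributed (α_post−α_prior, β_post−β_prior) successes and failures.
Total across both batches: 48−20=28 responders, 39−17=22 non-responders.
Subtract the second batch: 28−8=20 responders and 22−13=9 non-responders.

20 responders and 9 non-responders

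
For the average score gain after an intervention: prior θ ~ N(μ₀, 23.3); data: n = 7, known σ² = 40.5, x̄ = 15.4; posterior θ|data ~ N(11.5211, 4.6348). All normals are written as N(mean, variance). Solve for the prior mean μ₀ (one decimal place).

With known observation variance, the Normal–Normal posterior has precision τ_n = τ₀ + n/σ² and mean μ_n = (τ₀μ₀ + (n/σ²)x̄)/τ_n.
Here τ₀ = 1/23.3 = 0.042918 and τ_data = 7/40.5 = 0.172840, so τ_n = 0.215758.
Rearranging for μ₀: μ₀ = (μ_n·τ_n − τ_data·x̄)/τ₀ = (11.5211·0.215758 − 0.172840·15.4) / 0.042918 = -0.175967/0.042918 ≈ -4.1.

μ₀ = -4.1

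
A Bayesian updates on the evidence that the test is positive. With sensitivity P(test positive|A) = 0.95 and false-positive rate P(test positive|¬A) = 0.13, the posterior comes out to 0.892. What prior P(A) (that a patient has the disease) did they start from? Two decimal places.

In odds form, posterior odds = prior odds × likelihood ratio, so prior odds = posterior odds ÷ LR.
Posterior odds = 0.892/(1−0.892) = 8.2593. LR = 0.95/0.13 = 7.3077.
Prior odds = 8.2593/7.3077 = 1.1302, so P(A) = 1.1302/(1+1.1302) ≈ 0.53.

P(A) = 0.53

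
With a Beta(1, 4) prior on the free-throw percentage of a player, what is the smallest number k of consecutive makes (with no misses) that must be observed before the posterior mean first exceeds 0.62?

After k makes and 0 misses the posterior is Beta(1+k, 4), with mean (1+k)/(1+4+k).
Set (1+k)/(5+k) > 0.62 and solve: k > (0.62·5 − 1)/(1 − 0.62) = 5.526.
The smallest integer exceeding 5.526 is 6, and checking k=6: (7)/(11) = 0.6364 > 0.62.

k = 6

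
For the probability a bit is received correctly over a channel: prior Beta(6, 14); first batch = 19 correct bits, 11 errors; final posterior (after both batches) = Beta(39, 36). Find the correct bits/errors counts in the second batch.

Sequential conjugate updates are equivalent to a single update on the pooled data, so total successes = posterior α − prior α and total failures = posterior β − prior β.
Total across both batches: 39−6=33 correct bits, 36−14=22 errors.
Subtract the first batch: 33−19=14 correct bits and 22−11=11 errors.

14 correct bits and 11 errors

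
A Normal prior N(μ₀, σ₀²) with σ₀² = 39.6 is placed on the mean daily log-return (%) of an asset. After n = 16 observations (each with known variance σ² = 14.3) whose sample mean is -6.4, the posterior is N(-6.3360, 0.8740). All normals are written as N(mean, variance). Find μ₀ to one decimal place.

μ₀ = -3.5

With known observation variance, the Normal–Normal posterior has precision τ_n = τ₀ + n/σ² and mean μ_n = (τ₀μ₀ + (n/σ²)x̄)/τ_n.
Here τ₀ = 1/39.6 = 0.025253 and τ_data = 16/14.3 = 1.118881, so τ_n = 1.144134.
Rearranging for μ₀: μ₀ = (μ_n·τ_n − τ_data·x̄)/τ₀ = (-6.3360·1.144134 − 1.118881·-6.4) / 0.025253 = -0.088395/0.025253 ≈ -3.5.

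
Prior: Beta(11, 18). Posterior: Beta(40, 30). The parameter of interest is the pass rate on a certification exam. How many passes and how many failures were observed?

29 passes and 12 failures

Under Beta–binomial conjugacy the posterior parameters are (a+s, b+f).
Match parameters: s=40−11=29, f=30−18=12.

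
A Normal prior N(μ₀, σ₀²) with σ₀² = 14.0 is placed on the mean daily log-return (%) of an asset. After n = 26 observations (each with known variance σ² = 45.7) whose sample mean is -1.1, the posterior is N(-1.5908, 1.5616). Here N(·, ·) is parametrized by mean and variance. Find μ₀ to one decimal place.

μ₀ = -5.5

With known observation variance, the Normal–Normal posterior has precision τ_n = τ₀ + n/σ² and mean μ_n = (τ₀μ₀ + (n/σ²)x̄)/τ_n.
Here τ₀ = 1/14.0 = 0.071429 and τ_data = 26/45.7 = 0.568928, so τ_n = 0.640357.
Rearranging for μ₀: μ₀ = (μ_n·τ_n − τ_data·x̄)/τ₀ = (-1.5908·0.640357 − 0.568928·-1.1) / 0.071429 = -0.392859/0.071429 ≈ -5.5.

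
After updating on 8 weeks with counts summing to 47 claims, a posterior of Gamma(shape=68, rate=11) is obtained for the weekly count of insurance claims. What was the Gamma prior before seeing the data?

Gamma–Poisson conjugacy: posterior shape = α + Σxᵢ, posterior rate = β + n.
So α = 68 − 47 = 21 and β = 11 − 8 = 3.

Gamma(shape=21, rate=3)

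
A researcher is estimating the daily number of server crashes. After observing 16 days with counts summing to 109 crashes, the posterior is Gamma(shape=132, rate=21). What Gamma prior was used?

Gamma(shape=23, rate=5)

Gamma–Poisson conjugacy: posterior shape = α + Σxᵢ, posterior rate = β + n.
So α = 132 − 109 = 23 and β = 21 − 16 = 5.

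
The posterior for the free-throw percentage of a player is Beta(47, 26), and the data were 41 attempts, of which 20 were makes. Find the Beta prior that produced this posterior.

Under Beta–binomial conjugacy the posterior parameters are (α+s, β+f).
Subtract the data counts: 47−20=27, 26−21=5.

Beta(27, 5)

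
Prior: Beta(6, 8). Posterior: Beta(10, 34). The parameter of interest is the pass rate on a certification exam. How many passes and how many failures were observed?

Beta is conjugate to the binomial likelihood: posterior = Beta(α+s, β+f).
So s = 10 − 6 = 4 and f = 34 − 8 = 26.

4 passes and 26 failures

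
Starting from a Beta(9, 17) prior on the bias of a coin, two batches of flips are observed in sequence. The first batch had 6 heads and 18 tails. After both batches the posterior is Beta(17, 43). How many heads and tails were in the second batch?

Sequential conjugate updates are equivalent to a single update on the pooled data, so total successes = posterior α − prior α and total failures = posterior β − prior β.
Total across both batches: 17−9=8 heads, 43−17=26 tails.
Subtract the first batch: 8−6=2 heads and 26−18=8 tails.

2 heads and 8 tails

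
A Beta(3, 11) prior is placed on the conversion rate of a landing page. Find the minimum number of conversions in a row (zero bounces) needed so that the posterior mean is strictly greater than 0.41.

k = 5

After k conversions and 0 bounces the posterior is Beta(3+k, 11), with mean (3+k)/(3+11+k).
Set (3+k)/(14+k) > 0.41 and solve: k > (0.41·14 − 3)/(1 − 0.41) = 4.644.
The smallest integer exceeding 4.644 is 5, and checking k=5: (8)/(19) = 0.4211 > 0.41.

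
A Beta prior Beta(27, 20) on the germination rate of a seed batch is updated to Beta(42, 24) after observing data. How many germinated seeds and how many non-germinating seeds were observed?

15 germinated seeds and 4 non-germinating seeds

Under Beta–binomial conjugacy the posterior parameters are (a+s, b+f).
So s = 42 − 27 = 15 and f = 24 − 20 = 4.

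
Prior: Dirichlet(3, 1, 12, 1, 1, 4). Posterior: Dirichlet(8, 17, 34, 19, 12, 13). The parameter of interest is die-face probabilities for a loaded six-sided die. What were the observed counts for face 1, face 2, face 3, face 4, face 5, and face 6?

For a Dirichlet(α) prior with multinomial counts c, the posterior is Dirichlet(α + c) componentwise.
Counts are posterior − prior componentwise: 8−3=5, 17−1=16, 34−12=22, 19−1=18, 12−1=11, 13−4=9.

counts (5, 16, 22, 18, 11, 9)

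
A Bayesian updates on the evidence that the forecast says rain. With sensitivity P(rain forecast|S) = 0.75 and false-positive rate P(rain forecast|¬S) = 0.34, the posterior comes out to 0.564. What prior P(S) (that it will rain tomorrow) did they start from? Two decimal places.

In odds form, posterior odds = prior odds × likelihood ratio, so prior odds = posterior odds ÷ LR.
Posterior odds = 0.564/(1−0.564) = 1.2936. LR = 0.75/0.34 = 2.2059.
Prior odds = 1.2936/2.2059 = 0.5864, so P(S) = 0.5864/(1+0.5864) ≈ 0.37.

P(S) = 0.37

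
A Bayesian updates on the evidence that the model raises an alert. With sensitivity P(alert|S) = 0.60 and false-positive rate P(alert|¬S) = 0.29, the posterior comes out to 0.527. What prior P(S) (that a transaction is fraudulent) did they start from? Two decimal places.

Bayes' rule in odds form gives O(S|E) = O(S)·[P(E|S)/P(E|¬S)], hence O(S) = O(S|E)/LR.
Posterior odds = 0.527/(1−0.527) = 1.1142. LR = 0.60/0.29 = 2.0690.
Prior odds = 1.1142/2.0690 = 0.5385, so P(S) = 0.5385/(1+0.5385) ≈ 0.35.

P(S) = 0.35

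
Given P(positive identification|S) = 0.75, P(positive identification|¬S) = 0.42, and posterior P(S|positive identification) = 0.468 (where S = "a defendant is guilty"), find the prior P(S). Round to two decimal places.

P(S) = 0.33

Bayes' rule in odds form gives O(S|E) = O(S)·[P(E|S)/P(E|¬S)], hence O(S) = O(S|E)/LR.
Posterior odds = 0.468/(1−0.468) = 0.8797. LR = 0.75/0.42 = 1.7857.
Prior odds = 0.8797/1.7857 = 0.4926, so P(S) = 0.4926/(1+0.4926) ≈ 0.33.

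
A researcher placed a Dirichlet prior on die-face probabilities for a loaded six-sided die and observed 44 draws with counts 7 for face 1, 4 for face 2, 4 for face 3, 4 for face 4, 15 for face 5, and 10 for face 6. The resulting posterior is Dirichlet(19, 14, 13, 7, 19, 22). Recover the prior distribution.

Dirichlet(12, 10, 9, 3, 4, 12)

For a Dirichlet(α) prior with multinomial counts c, the posterior is Dirichlet(α + c) componentwise.
Subtract each count from the matching posterior parameter: 19−7=12, 14−4=10, 13−4=9, 7−4=3, 19−15=4, 22−10=12.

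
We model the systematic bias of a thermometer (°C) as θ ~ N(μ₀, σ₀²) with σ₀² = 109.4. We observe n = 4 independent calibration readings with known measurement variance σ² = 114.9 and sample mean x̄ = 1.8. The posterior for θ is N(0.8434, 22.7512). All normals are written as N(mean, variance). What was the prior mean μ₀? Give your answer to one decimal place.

With known observation variance, the Normal–Normal posterior has precision τ_n = τ₀ + n/σ² and mean μ_n = (τ₀μ₀ + (n/σ²)x̄)/τ_n.
Here τ₀ = 1/109.4 = 0.009141 and τ_data = 4/114.9 = 0.034813, so τ_n = 0.043954.
Rearranging for μ₀: μ₀ = (μ_n·τ_n − τ_data·x̄)/τ₀ = (0.8434·0.043954 − 0.034813·1.8) / 0.009141 = -0.025593/0.009141 ≈ -2.8.

μ₀ = -2.8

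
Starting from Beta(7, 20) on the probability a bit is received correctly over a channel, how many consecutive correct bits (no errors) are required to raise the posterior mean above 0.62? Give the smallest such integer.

k = 26

After k correct bits and 0 errors the posterior is Beta(7+k, 20), with mean (7+k)/(7+20+k).
Set (7+k)/(27+k) > 0.62 and solve: k > (0.62·27 − 7)/(1 − 0.62) = 25.632.
The smallest integer exceeding 25.632 is 26, and checking k=26: (33)/(53) = 0.6226 > 0.62.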